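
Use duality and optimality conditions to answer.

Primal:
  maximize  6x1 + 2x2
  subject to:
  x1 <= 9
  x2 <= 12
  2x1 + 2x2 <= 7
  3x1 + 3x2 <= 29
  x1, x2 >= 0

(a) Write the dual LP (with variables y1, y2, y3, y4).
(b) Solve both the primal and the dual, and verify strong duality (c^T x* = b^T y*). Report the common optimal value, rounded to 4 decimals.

The standard primal-dual pair for 'max c^T x s.t. A x <= b, x >= 0' is:
  Dual:  min b^T y  s.t.  A^T y >= c,  y >= 0.

So the dual LP is:
  minimize  9y1 + 12y2 + 7y3 + 29y4
  subject to:
    y1 + 2y3 + 3y4 >= 6
    y2 + 2y3 + 3y4 >= 2
    y1, y2, y3, y4 >= 0

Solving the primal: x* = (3.5, 0).
  primal value c^T x* = 21.
Solving the dual: y* = (0, 0, 3, 0).
  dual value b^T y* = 21.
Strong duality: c^T x* = b^T y*. Confirmed.

21


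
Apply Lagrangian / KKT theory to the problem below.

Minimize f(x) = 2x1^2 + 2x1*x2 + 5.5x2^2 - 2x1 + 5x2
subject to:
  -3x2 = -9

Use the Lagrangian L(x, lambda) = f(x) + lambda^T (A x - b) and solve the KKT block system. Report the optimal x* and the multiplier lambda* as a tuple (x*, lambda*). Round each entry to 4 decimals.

Form the Lagrangian:
  L(x, lambda) = (1/2) x^T Q x + c^T x + lambda^T (A x - b)
Stationarity (grad_x L = 0): Q x + c + A^T lambda = 0.
Primal feasibility: A x = b.

This gives the KKT block system:
  [ Q   A^T ] [ x     ]   [-c ]
  [ A    0  ] [ lambda ] = [ b ]

Solving the linear system:
  x*      = (-1, 3)
  lambda* = (12)
  f(x*)   = 62.5

x* = (-1, 3), lambda* = (12)


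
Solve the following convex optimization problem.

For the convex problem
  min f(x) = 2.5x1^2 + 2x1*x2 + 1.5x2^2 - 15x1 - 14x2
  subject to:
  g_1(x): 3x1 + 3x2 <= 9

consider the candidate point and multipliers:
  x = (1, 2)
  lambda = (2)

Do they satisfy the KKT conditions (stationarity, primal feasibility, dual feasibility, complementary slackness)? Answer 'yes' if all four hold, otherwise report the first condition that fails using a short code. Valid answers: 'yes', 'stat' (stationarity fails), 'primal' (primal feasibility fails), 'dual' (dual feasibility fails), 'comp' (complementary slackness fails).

Gradient of f: grad f(x) = Q x + c = (-6, -6)
Constraint values g_i(x) = a_i^T x - b_i:
  g_1((1, 2)) = 0
Stationarity residual: grad f(x) + sum_i lambda_i a_i = (0, 0)
  -> stationarity OK
Primal feasibility (all g_i <= 0): OK
Dual feasibility (all lambda_i >= 0): OK
Complementary slackness (lambda_i * g_i(x) = 0 for all i): OK

Verdict: yes, KKT holds.

yes


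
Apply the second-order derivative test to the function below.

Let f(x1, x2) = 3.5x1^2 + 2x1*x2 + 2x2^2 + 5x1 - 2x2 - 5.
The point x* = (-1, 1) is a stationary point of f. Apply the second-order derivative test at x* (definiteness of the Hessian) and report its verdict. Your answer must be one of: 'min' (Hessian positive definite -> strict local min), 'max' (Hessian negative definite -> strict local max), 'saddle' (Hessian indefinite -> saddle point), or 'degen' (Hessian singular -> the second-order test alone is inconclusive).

Compute the Hessian H = grad^2 f:
  H = [[7, 2], [2, 4]]
Verify stationarity: grad f(x*) = H x* + g = (0, 0).
Eigenvalues of H: 3, 8.
Both eigenvalues > 0, so H is positive definite -> x* is a strict local min.

min


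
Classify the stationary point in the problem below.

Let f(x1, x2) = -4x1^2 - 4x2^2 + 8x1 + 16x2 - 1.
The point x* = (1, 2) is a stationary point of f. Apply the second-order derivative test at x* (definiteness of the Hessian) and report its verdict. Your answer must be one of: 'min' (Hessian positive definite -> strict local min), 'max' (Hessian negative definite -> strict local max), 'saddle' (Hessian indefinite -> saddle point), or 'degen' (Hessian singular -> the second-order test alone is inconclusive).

Compute the Hessian H = grad^2 f:
  H = [[-8, 0], [0, -8]]
Verify stationarity: grad f(x*) = H x* + g = (0, 0).
Eigenvalues of H: -8, -8.
Both eigenvalues < 0, so H is negative definite -> x* is a strict local max.

max


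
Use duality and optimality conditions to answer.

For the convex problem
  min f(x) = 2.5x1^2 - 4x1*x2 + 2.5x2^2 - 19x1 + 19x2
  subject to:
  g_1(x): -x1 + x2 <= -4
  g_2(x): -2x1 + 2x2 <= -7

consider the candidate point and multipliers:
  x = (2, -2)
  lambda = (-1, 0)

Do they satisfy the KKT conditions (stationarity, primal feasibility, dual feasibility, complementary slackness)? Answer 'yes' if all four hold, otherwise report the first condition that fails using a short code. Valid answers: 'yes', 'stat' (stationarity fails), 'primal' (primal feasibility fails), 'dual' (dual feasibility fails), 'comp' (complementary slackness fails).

Gradient of f: grad f(x) = Q x + c = (-1, 1)
Constraint values g_i(x) = a_i^T x - b_i:
  g_1((2, -2)) = 0
  g_2((2, -2)) = -1
Stationarity residual: grad f(x) + sum_i lambda_i a_i = (0, 0)
  -> stationarity OK
Primal feasibility (all g_i <= 0): OK
Dual feasibility (all lambda_i >= 0): FAILS
Complementary slackness (lambda_i * g_i(x) = 0 for all i): OK

Verdict: the first failing condition is dual_feasibility -> dual.

dual


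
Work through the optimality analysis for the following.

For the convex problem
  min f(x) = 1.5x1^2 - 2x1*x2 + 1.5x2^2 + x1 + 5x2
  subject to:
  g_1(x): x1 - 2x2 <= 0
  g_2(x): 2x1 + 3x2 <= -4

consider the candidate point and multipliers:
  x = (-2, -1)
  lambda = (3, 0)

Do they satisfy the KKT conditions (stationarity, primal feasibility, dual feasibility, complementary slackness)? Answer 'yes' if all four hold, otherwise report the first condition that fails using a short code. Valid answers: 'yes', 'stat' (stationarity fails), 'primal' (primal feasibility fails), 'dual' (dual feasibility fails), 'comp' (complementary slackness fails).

Gradient of f: grad f(x) = Q x + c = (-3, 6)
Constraint values g_i(x) = a_i^T x - b_i:
  g_1((-2, -1)) = 0
  g_2((-2, -1)) = -3
Stationarity residual: grad f(x) + sum_i lambda_i a_i = (0, 0)
  -> stationarity OK
Primal feasibility (all g_i <= 0): OK
Dual feasibility (all lambda_i >= 0): OK
Complementary slackness (lambda_i * g_i(x) = 0 for all i): OK

Verdict: yes, KKT holds.

yes


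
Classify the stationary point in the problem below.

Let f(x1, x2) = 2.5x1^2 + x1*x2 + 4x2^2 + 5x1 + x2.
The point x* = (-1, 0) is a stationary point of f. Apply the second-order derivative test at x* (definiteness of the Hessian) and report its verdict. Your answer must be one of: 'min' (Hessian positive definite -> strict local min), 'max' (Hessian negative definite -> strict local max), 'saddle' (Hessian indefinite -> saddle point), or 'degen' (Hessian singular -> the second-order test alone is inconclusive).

Compute the Hessian H = grad^2 f:
  H = [[5, 1], [1, 8]]
Verify stationarity: grad f(x*) = H x* + g = (0, 0).
Eigenvalues of H: 4.6972, 8.3028.
Both eigenvalues > 0, so H is positive definite -> x* is a strict local min.

min


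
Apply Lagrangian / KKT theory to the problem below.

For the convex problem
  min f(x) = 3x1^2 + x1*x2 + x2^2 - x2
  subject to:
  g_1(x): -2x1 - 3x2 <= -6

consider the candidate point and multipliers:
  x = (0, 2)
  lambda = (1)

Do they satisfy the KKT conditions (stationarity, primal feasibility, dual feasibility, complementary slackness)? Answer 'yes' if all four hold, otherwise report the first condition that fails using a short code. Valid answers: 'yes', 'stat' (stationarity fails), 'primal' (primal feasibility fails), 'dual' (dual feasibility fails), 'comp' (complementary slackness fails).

Gradient of f: grad f(x) = Q x + c = (2, 3)
Constraint values g_i(x) = a_i^T x - b_i:
  g_1((0, 2)) = 0
Stationarity residual: grad f(x) + sum_i lambda_i a_i = (0, 0)
  -> stationarity OK
Primal feasibility (all g_i <= 0): OK
Dual feasibility (all lambda_i >= 0): OK
Complementary slackness (lambda_i * g_i(x) = 0 for all i): OK

Verdict: yes, KKT holds.

yes


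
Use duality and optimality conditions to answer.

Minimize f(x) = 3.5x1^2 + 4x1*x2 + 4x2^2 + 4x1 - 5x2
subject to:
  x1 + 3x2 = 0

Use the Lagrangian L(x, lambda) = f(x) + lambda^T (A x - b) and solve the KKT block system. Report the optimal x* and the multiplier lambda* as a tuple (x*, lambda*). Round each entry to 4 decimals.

Form the Lagrangian:
  L(x, lambda) = (1/2) x^T Q x + c^T x + lambda^T (A x - b)
Stationarity (grad_x L = 0): Q x + c + A^T lambda = 0.
Primal feasibility: A x = b.

This gives the KKT block system:
  [ Q   A^T ] [ x     ]   [-c ]
  [ A    0  ] [ lambda ] = [ b ]

Solving the linear system:
  x*      = (-1.0851, 0.3617)
  lambda* = (2.1489)
  f(x*)   = -3.0745

x* = (-1.0851, 0.3617), lambda* = (2.1489)


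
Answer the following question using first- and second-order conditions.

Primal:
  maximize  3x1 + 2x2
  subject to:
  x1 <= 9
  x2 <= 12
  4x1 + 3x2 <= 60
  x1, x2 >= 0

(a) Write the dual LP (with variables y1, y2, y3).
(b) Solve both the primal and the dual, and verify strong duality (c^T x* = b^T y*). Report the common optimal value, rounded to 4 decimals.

The standard primal-dual pair for 'max c^T x s.t. A x <= b, x >= 0' is:
  Dual:  min b^T y  s.t.  A^T y >= c,  y >= 0.

So the dual LP is:
  minimize  9y1 + 12y2 + 60y3
  subject to:
    y1 + 4y3 >= 3
    y2 + 3y3 >= 2
    y1, y2, y3 >= 0

Solving the primal: x* = (9, 8).
  primal value c^T x* = 43.
Solving the dual: y* = (0.3333, 0, 0.6667).
  dual value b^T y* = 43.
Strong duality: c^T x* = b^T y*. Confirmed.

43


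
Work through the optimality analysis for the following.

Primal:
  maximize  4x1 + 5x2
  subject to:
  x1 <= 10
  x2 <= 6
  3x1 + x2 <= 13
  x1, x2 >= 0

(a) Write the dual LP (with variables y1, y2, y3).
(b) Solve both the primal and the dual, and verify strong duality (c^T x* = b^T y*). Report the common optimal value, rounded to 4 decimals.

The standard primal-dual pair for 'max c^T x s.t. A x <= b, x >= 0' is:
  Dual:  min b^T y  s.t.  A^T y >= c,  y >= 0.

So the dual LP is:
  minimize  10y1 + 6y2 + 13y3
  subject to:
    y1 + 3y3 >= 4
    y2 + y3 >= 5
    y1, y2, y3 >= 0

Solving the primal: x* = (2.3333, 6).
  primal value c^T x* = 39.3333.
Solving the dual: y* = (0, 3.6667, 1.3333).
  dual value b^T y* = 39.3333.
Strong duality: c^T x* = b^T y*. Confirmed.

39.3333


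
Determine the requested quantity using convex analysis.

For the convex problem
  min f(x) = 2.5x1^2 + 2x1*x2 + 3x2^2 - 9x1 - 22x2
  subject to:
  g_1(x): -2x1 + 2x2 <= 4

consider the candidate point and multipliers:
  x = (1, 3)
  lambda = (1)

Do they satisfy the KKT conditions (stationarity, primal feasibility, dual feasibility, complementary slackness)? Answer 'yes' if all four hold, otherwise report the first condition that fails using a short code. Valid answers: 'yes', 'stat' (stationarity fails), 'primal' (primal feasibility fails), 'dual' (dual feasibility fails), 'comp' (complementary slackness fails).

Gradient of f: grad f(x) = Q x + c = (2, -2)
Constraint values g_i(x) = a_i^T x - b_i:
  g_1((1, 3)) = 0
Stationarity residual: grad f(x) + sum_i lambda_i a_i = (0, 0)
  -> stationarity OK
Primal feasibility (all g_i <= 0): OK
Dual feasibility (all lambda_i >= 0): OK
Complementary slackness (lambda_i * g_i(x) = 0 for all i): OK

Verdict: yes, KKT holds.

yes


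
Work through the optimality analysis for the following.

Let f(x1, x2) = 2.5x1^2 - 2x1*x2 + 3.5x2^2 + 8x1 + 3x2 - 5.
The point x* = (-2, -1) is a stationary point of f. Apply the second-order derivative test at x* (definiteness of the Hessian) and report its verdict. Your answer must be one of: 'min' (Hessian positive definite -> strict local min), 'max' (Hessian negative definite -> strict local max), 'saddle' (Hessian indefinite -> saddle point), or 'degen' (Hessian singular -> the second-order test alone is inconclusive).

Compute the Hessian H = grad^2 f:
  H = [[5, -2], [-2, 7]]
Verify stationarity: grad f(x*) = H x* + g = (0, 0).
Eigenvalues of H: 3.7639, 8.2361.
Both eigenvalues > 0, so H is positive definite -> x* is a strict local min.

min


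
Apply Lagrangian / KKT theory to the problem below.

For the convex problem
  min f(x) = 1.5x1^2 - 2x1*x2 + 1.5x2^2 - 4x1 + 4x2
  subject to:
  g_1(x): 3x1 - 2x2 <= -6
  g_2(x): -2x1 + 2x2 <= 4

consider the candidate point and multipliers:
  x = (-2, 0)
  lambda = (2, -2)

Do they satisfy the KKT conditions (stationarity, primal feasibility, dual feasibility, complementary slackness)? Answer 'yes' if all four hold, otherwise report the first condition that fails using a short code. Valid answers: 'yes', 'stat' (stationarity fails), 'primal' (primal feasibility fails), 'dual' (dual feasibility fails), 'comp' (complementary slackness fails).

Gradient of f: grad f(x) = Q x + c = (-10, 8)
Constraint values g_i(x) = a_i^T x - b_i:
  g_1((-2, 0)) = 0
  g_2((-2, 0)) = 0
Stationarity residual: grad f(x) + sum_i lambda_i a_i = (0, 0)
  -> stationarity OK
Primal feasibility (all g_i <= 0): OK
Dual feasibility (all lambda_i >= 0): FAILS
Complementary slackness (lambda_i * g_i(x) = 0 for all i): OK

Verdict: the first failing condition is dual_feasibility -> dual.

dual


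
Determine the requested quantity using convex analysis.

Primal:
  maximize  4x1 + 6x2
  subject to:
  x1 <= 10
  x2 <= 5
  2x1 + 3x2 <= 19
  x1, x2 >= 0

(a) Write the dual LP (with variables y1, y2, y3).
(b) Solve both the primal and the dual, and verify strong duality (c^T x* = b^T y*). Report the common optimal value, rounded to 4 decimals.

The standard primal-dual pair for 'max c^T x s.t. A x <= b, x >= 0' is:
  Dual:  min b^T y  s.t.  A^T y >= c,  y >= 0.

So the dual LP is:
  minimize  10y1 + 5y2 + 19y3
  subject to:
    y1 + 2y3 >= 4
    y2 + 3y3 >= 6
    y1, y2, y3 >= 0

Solving the primal: x* = (9.5, 0).
  primal value c^T x* = 38.
Solving the dual: y* = (0, 0, 2).
  dual value b^T y* = 38.
Strong duality: c^T x* = b^T y*. Confirmed.

38


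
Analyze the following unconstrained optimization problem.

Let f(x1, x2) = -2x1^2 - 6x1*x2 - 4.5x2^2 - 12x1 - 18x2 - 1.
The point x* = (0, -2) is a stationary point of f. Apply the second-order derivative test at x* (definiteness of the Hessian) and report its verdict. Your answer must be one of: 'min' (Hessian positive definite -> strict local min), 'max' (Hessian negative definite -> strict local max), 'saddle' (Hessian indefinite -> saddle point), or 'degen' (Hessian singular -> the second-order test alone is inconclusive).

Compute the Hessian H = grad^2 f:
  H = [[-4, -6], [-6, -9]]
Verify stationarity: grad f(x*) = H x* + g = (0, 0).
Eigenvalues of H: -13, 0.
H has a zero eigenvalue (singular; negative semidefinite but not definite), so H is neither positive definite, negative definite, nor indefinite. The second-order test alone is inconclusive -> degen.
(Indeed, f is constant along the null direction of H through x*, so x* is not a strict local extremum.)

degen


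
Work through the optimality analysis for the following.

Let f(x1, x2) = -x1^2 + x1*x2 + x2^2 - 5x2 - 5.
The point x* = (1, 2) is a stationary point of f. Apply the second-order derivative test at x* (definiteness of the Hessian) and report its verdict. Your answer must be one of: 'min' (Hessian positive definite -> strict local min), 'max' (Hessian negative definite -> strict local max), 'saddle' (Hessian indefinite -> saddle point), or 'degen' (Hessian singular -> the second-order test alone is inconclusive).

Compute the Hessian H = grad^2 f:
  H = [[-2, 1], [1, 2]]
Verify stationarity: grad f(x*) = H x* + g = (0, 0).
Eigenvalues of H: -2.2361, 2.2361.
Eigenvalues have mixed signs, so H is indefinite -> x* is a saddle point.

saddle


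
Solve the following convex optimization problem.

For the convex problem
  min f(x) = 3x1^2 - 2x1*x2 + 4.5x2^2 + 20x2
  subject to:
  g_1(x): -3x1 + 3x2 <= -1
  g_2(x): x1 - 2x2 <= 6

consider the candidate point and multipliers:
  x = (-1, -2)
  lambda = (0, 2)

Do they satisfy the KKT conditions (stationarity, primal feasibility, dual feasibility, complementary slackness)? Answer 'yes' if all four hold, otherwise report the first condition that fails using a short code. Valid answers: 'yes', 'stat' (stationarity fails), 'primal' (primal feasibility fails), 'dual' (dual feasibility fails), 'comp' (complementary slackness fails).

Gradient of f: grad f(x) = Q x + c = (-2, 4)
Constraint values g_i(x) = a_i^T x - b_i:
  g_1((-1, -2)) = -2
  g_2((-1, -2)) = -3
Stationarity residual: grad f(x) + sum_i lambda_i a_i = (0, 0)
  -> stationarity OK
Primal feasibility (all g_i <= 0): OK
Dual feasibility (all lambda_i >= 0): OK
Complementary slackness (lambda_i * g_i(x) = 0 for all i): FAILS

Verdict: the first failing condition is complementary_slackness -> comp.

comp


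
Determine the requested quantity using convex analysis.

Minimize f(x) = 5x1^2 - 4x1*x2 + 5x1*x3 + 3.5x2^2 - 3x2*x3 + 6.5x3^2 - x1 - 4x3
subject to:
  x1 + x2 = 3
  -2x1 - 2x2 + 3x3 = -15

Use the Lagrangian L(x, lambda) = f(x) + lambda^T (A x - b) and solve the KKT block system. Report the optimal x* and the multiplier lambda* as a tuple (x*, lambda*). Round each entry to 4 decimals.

Form the Lagrangian:
  L(x, lambda) = (1/2) x^T Q x + c^T x + lambda^T (A x - b)
Stationarity (grad_x L = 0): Q x + c + A^T lambda = 0.
Primal feasibility: A x = b.

This gives the KKT block system:
  [ Q   A^T ] [ x     ]   [-c ]
  [ A    0  ] [ lambda ] = [ b ]

Solving the linear system:
  x*      = (2.32, 0.68, -3)
  lambda* = (17.8133, 11.1467)
  f(x*)   = 61.72

x* = (2.32, 0.68, -3), lambda* = (17.8133, 11.1467)


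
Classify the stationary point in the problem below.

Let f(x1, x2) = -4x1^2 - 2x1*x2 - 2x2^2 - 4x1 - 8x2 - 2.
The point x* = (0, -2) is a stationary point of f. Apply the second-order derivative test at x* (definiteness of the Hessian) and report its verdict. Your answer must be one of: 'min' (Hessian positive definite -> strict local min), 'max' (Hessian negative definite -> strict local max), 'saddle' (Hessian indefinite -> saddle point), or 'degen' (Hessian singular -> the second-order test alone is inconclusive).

Compute the Hessian H = grad^2 f:
  H = [[-8, -2], [-2, -4]]
Verify stationarity: grad f(x*) = H x* + g = (0, 0).
Eigenvalues of H: -8.8284, -3.1716.
Both eigenvalues < 0, so H is negative definite -> x* is a strict local max.

max


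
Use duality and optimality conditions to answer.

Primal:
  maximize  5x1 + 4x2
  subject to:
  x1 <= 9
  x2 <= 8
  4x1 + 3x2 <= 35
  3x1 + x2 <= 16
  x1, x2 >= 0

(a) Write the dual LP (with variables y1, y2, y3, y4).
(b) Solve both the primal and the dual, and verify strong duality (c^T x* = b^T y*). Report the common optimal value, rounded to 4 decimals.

The standard primal-dual pair for 'max c^T x s.t. A x <= b, x >= 0' is:
  Dual:  min b^T y  s.t.  A^T y >= c,  y >= 0.

So the dual LP is:
  minimize  9y1 + 8y2 + 35y3 + 16y4
  subject to:
    y1 + 4y3 + 3y4 >= 5
    y2 + 3y3 + y4 >= 4
    y1, y2, y3, y4 >= 0

Solving the primal: x* = (2.6667, 8).
  primal value c^T x* = 45.3333.
Solving the dual: y* = (0, 2.3333, 0, 1.6667).
  dual value b^T y* = 45.3333.
Strong duality: c^T x* = b^T y*. Confirmed.

45.3333


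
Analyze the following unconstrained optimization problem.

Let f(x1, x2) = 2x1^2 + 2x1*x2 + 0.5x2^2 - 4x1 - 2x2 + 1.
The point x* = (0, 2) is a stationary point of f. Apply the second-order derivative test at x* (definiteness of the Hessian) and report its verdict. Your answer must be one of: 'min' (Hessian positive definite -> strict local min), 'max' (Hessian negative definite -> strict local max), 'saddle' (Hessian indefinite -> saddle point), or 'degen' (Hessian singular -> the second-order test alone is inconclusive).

Compute the Hessian H = grad^2 f:
  H = [[4, 2], [2, 1]]
Verify stationarity: grad f(x*) = H x* + g = (0, 0).
Eigenvalues of H: 0, 5.
H has a zero eigenvalue (singular; positive semidefinite but not definite), so H is neither positive definite, negative definite, nor indefinite. The second-order test alone is inconclusive -> degen.
(Indeed, f is constant along the null direction of H through x*, so x* is not a strict local extremum.)

degen


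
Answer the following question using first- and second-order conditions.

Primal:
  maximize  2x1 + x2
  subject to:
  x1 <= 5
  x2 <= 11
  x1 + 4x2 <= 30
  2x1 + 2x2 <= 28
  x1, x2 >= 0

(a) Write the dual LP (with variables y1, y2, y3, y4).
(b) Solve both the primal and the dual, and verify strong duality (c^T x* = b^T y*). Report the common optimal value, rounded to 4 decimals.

The standard primal-dual pair for 'max c^T x s.t. A x <= b, x >= 0' is:
  Dual:  min b^T y  s.t.  A^T y >= c,  y >= 0.

So the dual LP is:
  minimize  5y1 + 11y2 + 30y3 + 28y4
  subject to:
    y1 + y3 + 2y4 >= 2
    y2 + 4y3 + 2y4 >= 1
    y1, y2, y3, y4 >= 0

Solving the primal: x* = (5, 6.25).
  primal value c^T x* = 16.25.
Solving the dual: y* = (1.75, 0, 0.25, 0).
  dual value b^T y* = 16.25.
Strong duality: c^T x* = b^T y*. Confirmed.

16.25


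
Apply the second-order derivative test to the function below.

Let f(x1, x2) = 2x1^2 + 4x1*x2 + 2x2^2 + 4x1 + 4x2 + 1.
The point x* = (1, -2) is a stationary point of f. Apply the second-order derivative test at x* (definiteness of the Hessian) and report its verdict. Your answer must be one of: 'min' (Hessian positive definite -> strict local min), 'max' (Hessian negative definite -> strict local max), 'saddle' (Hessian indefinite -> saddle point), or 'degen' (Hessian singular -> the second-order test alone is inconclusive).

Compute the Hessian H = grad^2 f:
  H = [[4, 4], [4, 4]]
Verify stationarity: grad f(x*) = H x* + g = (0, 0).
Eigenvalues of H: 0, 8.
H has a zero eigenvalue (singular; positive semidefinite but not definite), so H is neither positive definite, negative definite, nor indefinite. The second-order test alone is inconclusive -> degen.
(Indeed, f is constant along the null direction of H through x*, so x* is not a strict local extremum.)

degen


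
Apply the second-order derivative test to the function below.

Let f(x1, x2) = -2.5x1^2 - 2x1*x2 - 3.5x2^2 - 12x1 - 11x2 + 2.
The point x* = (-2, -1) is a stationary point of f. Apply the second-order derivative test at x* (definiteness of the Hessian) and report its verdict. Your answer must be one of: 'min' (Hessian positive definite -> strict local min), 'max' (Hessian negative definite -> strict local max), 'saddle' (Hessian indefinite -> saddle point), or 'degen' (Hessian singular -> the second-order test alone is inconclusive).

Compute the Hessian H = grad^2 f:
  H = [[-5, -2], [-2, -7]]
Verify stationarity: grad f(x*) = H x* + g = (0, 0).
Eigenvalues of H: -8.2361, -3.7639.
Both eigenvalues < 0, so H is negative definite -> x* is a strict local max.

max


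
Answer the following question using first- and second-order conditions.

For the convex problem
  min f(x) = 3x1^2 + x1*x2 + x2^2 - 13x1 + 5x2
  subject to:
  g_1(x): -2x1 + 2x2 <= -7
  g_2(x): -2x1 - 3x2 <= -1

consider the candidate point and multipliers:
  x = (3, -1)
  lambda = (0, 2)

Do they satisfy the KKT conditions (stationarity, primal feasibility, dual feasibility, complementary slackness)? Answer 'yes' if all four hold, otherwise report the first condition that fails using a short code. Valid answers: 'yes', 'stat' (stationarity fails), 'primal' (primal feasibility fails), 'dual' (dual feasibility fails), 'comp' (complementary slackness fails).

Gradient of f: grad f(x) = Q x + c = (4, 6)
Constraint values g_i(x) = a_i^T x - b_i:
  g_1((3, -1)) = -1
  g_2((3, -1)) = -2
Stationarity residual: grad f(x) + sum_i lambda_i a_i = (0, 0)
  -> stationarity OK
Primal feasibility (all g_i <= 0): OK
Dual feasibility (all lambda_i >= 0): OK
Complementary slackness (lambda_i * g_i(x) = 0 for all i): FAILS

Verdict: the first failing condition is complementary_slackness -> comp.

comp


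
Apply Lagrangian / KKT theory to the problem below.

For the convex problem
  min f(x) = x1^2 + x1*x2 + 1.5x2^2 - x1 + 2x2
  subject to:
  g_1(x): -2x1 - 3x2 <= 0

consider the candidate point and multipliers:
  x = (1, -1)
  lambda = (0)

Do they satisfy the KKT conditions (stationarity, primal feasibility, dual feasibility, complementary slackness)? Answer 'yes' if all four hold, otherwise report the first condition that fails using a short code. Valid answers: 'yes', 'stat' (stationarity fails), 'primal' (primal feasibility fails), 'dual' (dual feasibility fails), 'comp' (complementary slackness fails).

Gradient of f: grad f(x) = Q x + c = (0, 0)
Constraint values g_i(x) = a_i^T x - b_i:
  g_1((1, -1)) = 1
Stationarity residual: grad f(x) + sum_i lambda_i a_i = (0, 0)
  -> stationarity OK
Primal feasibility (all g_i <= 0): FAILS
Dual feasibility (all lambda_i >= 0): OK
Complementary slackness (lambda_i * g_i(x) = 0 for all i): OK

Verdict: the first failing condition is primal_feasibility -> primal.

primal


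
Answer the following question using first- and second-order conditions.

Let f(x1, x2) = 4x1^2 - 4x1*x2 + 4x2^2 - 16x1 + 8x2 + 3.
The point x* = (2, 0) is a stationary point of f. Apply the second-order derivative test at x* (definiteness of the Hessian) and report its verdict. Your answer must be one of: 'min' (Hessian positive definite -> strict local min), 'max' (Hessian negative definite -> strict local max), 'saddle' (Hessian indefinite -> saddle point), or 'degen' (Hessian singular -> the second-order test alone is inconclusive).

Compute the Hessian H = grad^2 f:
  H = [[8, -4], [-4, 8]]
Verify stationarity: grad f(x*) = H x* + g = (0, 0).
Eigenvalues of H: 4, 12.
Both eigenvalues > 0, so H is positive definite -> x* is a strict local min.

min


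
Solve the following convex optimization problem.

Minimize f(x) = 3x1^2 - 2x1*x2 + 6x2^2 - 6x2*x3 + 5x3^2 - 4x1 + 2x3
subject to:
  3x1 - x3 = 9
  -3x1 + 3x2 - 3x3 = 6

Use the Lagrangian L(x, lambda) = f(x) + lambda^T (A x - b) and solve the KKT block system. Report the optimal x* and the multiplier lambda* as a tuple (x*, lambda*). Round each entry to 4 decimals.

Form the Lagrangian:
  L(x, lambda) = (1/2) x^T Q x + c^T x + lambda^T (A x - b)
Stationarity (grad_x L = 0): Q x + c + A^T lambda = 0.
Primal feasibility: A x = b.

This gives the KKT block system:
  [ Q   A^T ] [ x     ]   [-c ]
  [ A    0  ] [ lambda ] = [ b ]

Solving the linear system:
  x*      = (1.9375, 0.75, -3.1875)
  lambda* = (-10.125, -8.0833)
  f(x*)   = 62.75

x* = (1.9375, 0.75, -3.1875), lambda* = (-10.125, -8.0833)


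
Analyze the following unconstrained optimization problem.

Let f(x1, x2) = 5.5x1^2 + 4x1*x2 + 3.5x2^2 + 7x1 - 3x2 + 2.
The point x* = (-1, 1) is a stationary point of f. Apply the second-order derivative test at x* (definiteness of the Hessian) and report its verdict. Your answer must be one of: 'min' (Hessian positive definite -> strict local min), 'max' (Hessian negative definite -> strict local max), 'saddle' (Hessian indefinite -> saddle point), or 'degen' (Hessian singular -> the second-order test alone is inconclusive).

Compute the Hessian H = grad^2 f:
  H = [[11, 4], [4, 7]]
Verify stationarity: grad f(x*) = H x* + g = (0, 0).
Eigenvalues of H: 4.5279, 13.4721.
Both eigenvalues > 0, so H is positive definite -> x* is a strict local min.

min


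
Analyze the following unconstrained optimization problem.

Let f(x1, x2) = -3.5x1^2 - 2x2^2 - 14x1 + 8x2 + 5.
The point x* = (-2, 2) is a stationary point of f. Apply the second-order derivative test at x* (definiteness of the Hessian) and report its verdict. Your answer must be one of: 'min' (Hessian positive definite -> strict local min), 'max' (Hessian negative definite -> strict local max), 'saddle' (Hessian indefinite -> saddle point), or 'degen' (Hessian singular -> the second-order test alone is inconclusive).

Compute the Hessian H = grad^2 f:
  H = [[-7, 0], [0, -4]]
Verify stationarity: grad f(x*) = H x* + g = (0, 0).
Eigenvalues of H: -7, -4.
Both eigenvalues < 0, so H is negative definite -> x* is a strict local max.

max


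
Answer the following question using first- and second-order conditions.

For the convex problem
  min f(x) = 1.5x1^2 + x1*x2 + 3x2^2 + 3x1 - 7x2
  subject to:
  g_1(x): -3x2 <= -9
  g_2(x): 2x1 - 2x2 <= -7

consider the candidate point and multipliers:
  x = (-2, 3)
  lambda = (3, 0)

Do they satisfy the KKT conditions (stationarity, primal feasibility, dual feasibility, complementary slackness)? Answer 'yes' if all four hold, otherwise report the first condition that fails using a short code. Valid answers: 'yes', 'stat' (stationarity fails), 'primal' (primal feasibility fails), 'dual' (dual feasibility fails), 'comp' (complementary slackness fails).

Gradient of f: grad f(x) = Q x + c = (0, 9)
Constraint values g_i(x) = a_i^T x - b_i:
  g_1((-2, 3)) = 0
  g_2((-2, 3)) = -3
Stationarity residual: grad f(x) + sum_i lambda_i a_i = (0, 0)
  -> stationarity OK
Primal feasibility (all g_i <= 0): OK
Dual feasibility (all lambda_i >= 0): OK
Complementary slackness (lambda_i * g_i(x) = 0 for all i): OK

Verdict: yes, KKT holds.

yes


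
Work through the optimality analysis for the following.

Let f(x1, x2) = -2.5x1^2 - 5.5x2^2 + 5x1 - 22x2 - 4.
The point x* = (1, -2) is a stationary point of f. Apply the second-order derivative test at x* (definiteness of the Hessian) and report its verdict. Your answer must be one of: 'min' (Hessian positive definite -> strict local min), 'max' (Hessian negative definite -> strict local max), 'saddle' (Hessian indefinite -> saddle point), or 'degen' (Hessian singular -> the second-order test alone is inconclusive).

Compute the Hessian H = grad^2 f:
  H = [[-5, 0], [0, -11]]
Verify stationarity: grad f(x*) = H x* + g = (0, 0).
Eigenvalues of H: -11, -5.
Both eigenvalues < 0, so H is negative definite -> x* is a strict local max.

max


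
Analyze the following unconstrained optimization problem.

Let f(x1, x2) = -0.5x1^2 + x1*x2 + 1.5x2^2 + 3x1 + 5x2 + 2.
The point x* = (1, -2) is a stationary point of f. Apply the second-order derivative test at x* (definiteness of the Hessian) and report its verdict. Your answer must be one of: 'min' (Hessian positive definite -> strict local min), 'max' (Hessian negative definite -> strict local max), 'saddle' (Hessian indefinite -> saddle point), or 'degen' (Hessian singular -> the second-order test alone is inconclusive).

Compute the Hessian H = grad^2 f:
  H = [[-1, 1], [1, 3]]
Verify stationarity: grad f(x*) = H x* + g = (0, 0).
Eigenvalues of H: -1.2361, 3.2361.
Eigenvalues have mixed signs, so H is indefinite -> x* is a saddle point.

saddle


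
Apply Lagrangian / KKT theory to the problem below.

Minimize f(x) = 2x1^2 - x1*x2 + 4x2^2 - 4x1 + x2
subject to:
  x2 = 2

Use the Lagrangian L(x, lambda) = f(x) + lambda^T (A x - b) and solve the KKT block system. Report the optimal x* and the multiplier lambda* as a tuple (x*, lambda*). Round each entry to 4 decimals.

Form the Lagrangian:
  L(x, lambda) = (1/2) x^T Q x + c^T x + lambda^T (A x - b)
Stationarity (grad_x L = 0): Q x + c + A^T lambda = 0.
Primal feasibility: A x = b.

This gives the KKT block system:
  [ Q   A^T ] [ x     ]   [-c ]
  [ A    0  ] [ lambda ] = [ b ]

Solving the linear system:
  x*      = (1.5, 2)
  lambda* = (-15.5)
  f(x*)   = 13.5

x* = (1.5, 2), lambda* = (-15.5)


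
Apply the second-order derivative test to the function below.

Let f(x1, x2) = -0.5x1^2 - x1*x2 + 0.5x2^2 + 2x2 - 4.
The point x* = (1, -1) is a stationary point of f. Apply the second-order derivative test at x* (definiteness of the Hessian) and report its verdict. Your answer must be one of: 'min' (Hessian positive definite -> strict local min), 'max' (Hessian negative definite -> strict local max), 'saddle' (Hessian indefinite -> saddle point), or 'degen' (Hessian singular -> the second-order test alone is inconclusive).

Compute the Hessian H = grad^2 f:
  H = [[-1, -1], [-1, 1]]
Verify stationarity: grad f(x*) = H x* + g = (0, 0).
Eigenvalues of H: -1.4142, 1.4142.
Eigenvalues have mixed signs, so H is indefinite -> x* is a saddle point.

saddle


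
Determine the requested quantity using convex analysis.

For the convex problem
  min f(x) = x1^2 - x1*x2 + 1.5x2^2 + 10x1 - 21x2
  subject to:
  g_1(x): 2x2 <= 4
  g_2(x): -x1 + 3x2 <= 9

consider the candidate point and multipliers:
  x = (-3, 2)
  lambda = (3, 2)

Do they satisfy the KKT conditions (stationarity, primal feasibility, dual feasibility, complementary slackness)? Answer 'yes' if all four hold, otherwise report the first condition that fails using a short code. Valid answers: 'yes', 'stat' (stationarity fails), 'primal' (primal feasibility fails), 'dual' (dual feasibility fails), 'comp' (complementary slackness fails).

Gradient of f: grad f(x) = Q x + c = (2, -12)
Constraint values g_i(x) = a_i^T x - b_i:
  g_1((-3, 2)) = 0
  g_2((-3, 2)) = 0
Stationarity residual: grad f(x) + sum_i lambda_i a_i = (0, 0)
  -> stationarity OK
Primal feasibility (all g_i <= 0): OK
Dual feasibility (all lambda_i >= 0): OK
Complementary slackness (lambda_i * g_i(x) = 0 for all i): OK

Verdict: yes, KKT holds.

yes


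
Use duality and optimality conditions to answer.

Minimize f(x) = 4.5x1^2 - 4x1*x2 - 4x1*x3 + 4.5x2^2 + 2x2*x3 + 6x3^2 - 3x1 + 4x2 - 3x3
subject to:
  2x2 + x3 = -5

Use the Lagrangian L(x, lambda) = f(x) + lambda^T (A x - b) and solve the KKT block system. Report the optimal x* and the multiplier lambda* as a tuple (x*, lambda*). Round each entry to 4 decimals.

Form the Lagrangian:
  L(x, lambda) = (1/2) x^T Q x + c^T x + lambda^T (A x - b)
Stationarity (grad_x L = 0): Q x + c + A^T lambda = 0.
Primal feasibility: A x = b.

This gives the KKT block system:
  [ Q   A^T ] [ x     ]   [-c ]
  [ A    0  ] [ lambda ] = [ b ]

Solving the linear system:
  x*      = (-0.8306, -2.3812, -0.2376)
  lambda* = (7.2918)
  f(x*)   = 15.0694

x* = (-0.8306, -2.3812, -0.2376), lambda* = (7.2918)


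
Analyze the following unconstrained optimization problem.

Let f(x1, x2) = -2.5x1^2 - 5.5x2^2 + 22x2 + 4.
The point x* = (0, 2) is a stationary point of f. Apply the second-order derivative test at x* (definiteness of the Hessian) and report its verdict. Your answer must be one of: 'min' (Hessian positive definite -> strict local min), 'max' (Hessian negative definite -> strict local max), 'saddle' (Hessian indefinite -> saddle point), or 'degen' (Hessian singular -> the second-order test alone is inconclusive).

Compute the Hessian H = grad^2 f:
  H = [[-5, 0], [0, -11]]
Verify stationarity: grad f(x*) = H x* + g = (0, 0).
Eigenvalues of H: -11, -5.
Both eigenvalues < 0, so H is negative definite -> x* is a strict local max.

max


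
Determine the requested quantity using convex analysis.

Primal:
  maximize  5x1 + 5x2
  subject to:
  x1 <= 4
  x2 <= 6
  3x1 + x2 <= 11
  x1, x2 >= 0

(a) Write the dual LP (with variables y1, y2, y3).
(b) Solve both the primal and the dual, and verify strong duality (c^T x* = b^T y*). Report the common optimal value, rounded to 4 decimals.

The standard primal-dual pair for 'max c^T x s.t. A x <= b, x >= 0' is:
  Dual:  min b^T y  s.t.  A^T y >= c,  y >= 0.

So the dual LP is:
  minimize  4y1 + 6y2 + 11y3
  subject to:
    y1 + 3y3 >= 5
    y2 + y3 >= 5
    y1, y2, y3 >= 0

Solving the primal: x* = (1.6667, 6).
  primal value c^T x* = 38.3333.
Solving the dual: y* = (0, 3.3333, 1.6667).
  dual value b^T y* = 38.3333.
Strong duality: c^T x* = b^T y*. Confirmed.

38.3333


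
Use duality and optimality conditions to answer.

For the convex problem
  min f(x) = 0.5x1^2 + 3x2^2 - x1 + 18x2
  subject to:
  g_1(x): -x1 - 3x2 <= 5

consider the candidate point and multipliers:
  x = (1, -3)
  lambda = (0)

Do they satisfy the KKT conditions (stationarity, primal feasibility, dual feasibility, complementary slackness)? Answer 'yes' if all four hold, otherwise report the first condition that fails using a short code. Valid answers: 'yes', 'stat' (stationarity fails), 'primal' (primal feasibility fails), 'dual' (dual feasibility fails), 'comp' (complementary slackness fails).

Gradient of f: grad f(x) = Q x + c = (0, 0)
Constraint values g_i(x) = a_i^T x - b_i:
  g_1((1, -3)) = 3
Stationarity residual: grad f(x) + sum_i lambda_i a_i = (0, 0)
  -> stationarity OK
Primal feasibility (all g_i <= 0): FAILS
Dual feasibility (all lambda_i >= 0): OK
Complementary slackness (lambda_i * g_i(x) = 0 for all i): OK

Verdict: the first failing condition is primal_feasibility -> primal.

primal


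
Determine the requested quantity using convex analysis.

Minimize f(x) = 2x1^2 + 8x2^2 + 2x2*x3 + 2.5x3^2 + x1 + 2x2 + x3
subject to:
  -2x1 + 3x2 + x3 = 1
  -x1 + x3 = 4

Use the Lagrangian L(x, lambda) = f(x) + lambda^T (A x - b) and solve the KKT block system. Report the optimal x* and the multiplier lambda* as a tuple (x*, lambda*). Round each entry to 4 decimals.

Form the Lagrangian:
  L(x, lambda) = (1/2) x^T Q x + c^T x + lambda^T (A x - b)
Stationarity (grad_x L = 0): Q x + c + A^T lambda = 0.
Primal feasibility: A x = b.

This gives the KKT block system:
  [ Q   A^T ] [ x     ]   [-c ]
  [ A    0  ] [ lambda ] = [ b ]

Solving the linear system:
  x*      = (-1.4862, -1.4954, 2.5138)
  lambda* = (5.633, -16.211)
  f(x*)   = 28.6239

x* = (-1.4862, -1.4954, 2.5138), lambda* = (5.633, -16.211)


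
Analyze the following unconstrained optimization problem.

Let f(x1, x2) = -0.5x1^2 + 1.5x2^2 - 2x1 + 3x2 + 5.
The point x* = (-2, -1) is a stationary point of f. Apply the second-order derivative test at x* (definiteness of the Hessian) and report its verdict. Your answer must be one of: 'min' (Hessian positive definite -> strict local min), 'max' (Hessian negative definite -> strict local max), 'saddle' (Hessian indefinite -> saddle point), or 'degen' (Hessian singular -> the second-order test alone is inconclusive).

Compute the Hessian H = grad^2 f:
  H = [[-1, 0], [0, 3]]
Verify stationarity: grad f(x*) = H x* + g = (0, 0).
Eigenvalues of H: -1, 3.
Eigenvalues have mixed signs, so H is indefinite -> x* is a saddle point.

saddle


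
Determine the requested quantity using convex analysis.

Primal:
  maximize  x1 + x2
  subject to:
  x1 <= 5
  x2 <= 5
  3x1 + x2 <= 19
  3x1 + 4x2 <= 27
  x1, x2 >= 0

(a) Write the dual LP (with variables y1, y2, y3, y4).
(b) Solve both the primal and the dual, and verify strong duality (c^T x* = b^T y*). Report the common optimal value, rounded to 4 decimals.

The standard primal-dual pair for 'max c^T x s.t. A x <= b, x >= 0' is:
  Dual:  min b^T y  s.t.  A^T y >= c,  y >= 0.

So the dual LP is:
  minimize  5y1 + 5y2 + 19y3 + 27y4
  subject to:
    y1 + 3y3 + 3y4 >= 1
    y2 + y3 + 4y4 >= 1
    y1, y2, y3, y4 >= 0

Solving the primal: x* = (5, 3).
  primal value c^T x* = 8.
Solving the dual: y* = (0.25, 0, 0, 0.25).
  dual value b^T y* = 8.
Strong duality: c^T x* = b^T y*. Confirmed.

8


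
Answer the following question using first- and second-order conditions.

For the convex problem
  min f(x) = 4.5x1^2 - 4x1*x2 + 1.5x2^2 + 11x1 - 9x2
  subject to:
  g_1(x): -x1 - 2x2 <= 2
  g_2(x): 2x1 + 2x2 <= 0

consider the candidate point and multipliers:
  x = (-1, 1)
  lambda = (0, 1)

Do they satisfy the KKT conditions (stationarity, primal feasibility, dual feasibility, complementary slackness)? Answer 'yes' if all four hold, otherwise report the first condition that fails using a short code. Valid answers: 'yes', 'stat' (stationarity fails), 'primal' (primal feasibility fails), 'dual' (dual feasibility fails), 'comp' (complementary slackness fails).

Gradient of f: grad f(x) = Q x + c = (-2, -2)
Constraint values g_i(x) = a_i^T x - b_i:
  g_1((-1, 1)) = -3
  g_2((-1, 1)) = 0
Stationarity residual: grad f(x) + sum_i lambda_i a_i = (0, 0)
  -> stationarity OK
Primal feasibility (all g_i <= 0): OK
Dual feasibility (all lambda_i >= 0): OK
Complementary slackness (lambda_i * g_i(x) = 0 for all i): OK

Verdict: yes, KKT holds.

yes


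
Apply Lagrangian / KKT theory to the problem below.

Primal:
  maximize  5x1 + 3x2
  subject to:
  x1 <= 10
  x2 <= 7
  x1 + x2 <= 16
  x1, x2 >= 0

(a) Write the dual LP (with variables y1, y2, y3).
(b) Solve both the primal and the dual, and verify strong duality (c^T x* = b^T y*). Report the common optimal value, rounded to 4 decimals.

The standard primal-dual pair for 'max c^T x s.t. A x <= b, x >= 0' is:
  Dual:  min b^T y  s.t.  A^T y >= c,  y >= 0.

So the dual LP is:
  minimize  10y1 + 7y2 + 16y3
  subject to:
    y1 + y3 >= 5
    y2 + y3 >= 3
    y1, y2, y3 >= 0

Solving the primal: x* = (10, 6).
  primal value c^T x* = 68.
Solving the dual: y* = (2, 0, 3).
  dual value b^T y* = 68.
Strong duality: c^T x* = b^T y*. Confirmed.

68
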